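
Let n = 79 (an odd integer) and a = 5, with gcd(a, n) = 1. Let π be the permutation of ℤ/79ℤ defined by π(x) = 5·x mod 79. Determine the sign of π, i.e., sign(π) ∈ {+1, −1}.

Start at x=55: 55 → 38 → 32 → 2 → 10 → 50 → 13 → … (one orbit).
Cycle type of π: 39×2 + 1; total 3 cycles.
sign(π) = (−1)^{n − #cycles} = (−1)^{79−3} = (−1)^76 = +1.

+1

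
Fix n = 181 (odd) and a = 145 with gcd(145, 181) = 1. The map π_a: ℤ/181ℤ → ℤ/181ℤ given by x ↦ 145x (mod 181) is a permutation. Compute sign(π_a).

Start at x=114: 114 → 59 → 48 → 82 → 125 → 25 → 5 → … (one orbit).
Cycle lengths of π_145 on ℤ/181ℤ: [15, 15, 15, 15, 15, 15, 15, 15, 15, 15, 15, 15, 1]; 13 cycles in total.
13 cycles on 181: each ℓ→(−1)^(ℓ−1), product (−1)^168 = +1.
Check: (145/181) = +1 by Zolotarev.

+1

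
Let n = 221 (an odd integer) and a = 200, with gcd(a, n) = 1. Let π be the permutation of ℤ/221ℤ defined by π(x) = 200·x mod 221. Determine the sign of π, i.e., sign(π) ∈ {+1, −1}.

Start at x=21: 21 → 1 → 200 → 220 → 21 (one orbit).
π_200 has 56 disjoint cycles with lengths [4, 4, 4, 4, 4, 4, 4, 4, 4, 4, 4, 4, 4, 4, 4, 4, 4, 4, 4, 4, 4, 4, 4, 4, 4, 4, 4, 4, 4, 4, 4, 4, 4, 4, 4, 4, 4, 4, 4, 4, 4, 4, 4, 4, 4, 4, 4, 4, 4, 4, 4, 4, 4, 4, 4, 1] on {0,…,220}.
56 cycles on 221: each ℓ→(−1)^(ℓ−1), product (−1)^165 = -1.

-1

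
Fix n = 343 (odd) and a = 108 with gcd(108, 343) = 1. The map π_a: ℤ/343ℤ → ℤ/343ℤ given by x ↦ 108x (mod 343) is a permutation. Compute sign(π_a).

Orbit of 120 under x↦108x: [120, 269, 240, 195, 137, 47, 274]… (length divides ord_343(108)).
π_108 has 4 disjoint cycles with lengths [294, 42, 6, 1] on {0,…,342}.
sign(π) = (−1)^{n − #cycles} = (−1)^{343−4} = (−1)^339 = -1.
The Jacobi symbol (108|343) = -1 (Zolotarev) agrees.

-1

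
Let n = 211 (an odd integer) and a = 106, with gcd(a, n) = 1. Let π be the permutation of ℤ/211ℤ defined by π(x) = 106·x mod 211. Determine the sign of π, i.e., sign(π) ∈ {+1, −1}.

Start at x=172: 172 → 86 → 43 → 127 → 169 → 190 → 95 → … (one orbit).
Decompose π into cycles: lengths [210, 1] (2 cycles, including the fixed point 0).
sign(π) = (−1)^{n − #cycles} = (−1)^{211−2} = (−1)^209 = -1.
Zolotarev: (106|211) = -1, matching the cycle-count sign.

-1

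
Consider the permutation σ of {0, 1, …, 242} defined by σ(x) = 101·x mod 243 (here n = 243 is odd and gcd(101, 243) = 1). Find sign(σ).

Trace 5: π^k(5) = [5, 19, 218, 148, 125, 232, 104] for k=0..6.
Decompose π into cycles: lengths [162, 54, 18, 6, 2, 1] (6 cycles, including the fixed point 0).
Σ(ℓ_i−1) = 243−6 = 237; sign = (−1)^237 = -1.
Zolotarev: (101|243) = -1, matching the cycle-count sign.

-1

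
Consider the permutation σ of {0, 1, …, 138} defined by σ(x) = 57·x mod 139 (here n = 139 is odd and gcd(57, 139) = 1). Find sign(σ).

Start at x=65: 65 → 91 → 44 → 6 → 64 → 34 → 131 → … (one orbit).
The orbit structure of x ↦ 57x mod 139: 7 orbits of sizes [23, 23, 23, 23, 23, 23, 1].
n − c = 139 − 7 = 132; sign = (−1)^132 = +1.
Zolotarev: (57|139) = +1, matching the cycle-count sign.

+1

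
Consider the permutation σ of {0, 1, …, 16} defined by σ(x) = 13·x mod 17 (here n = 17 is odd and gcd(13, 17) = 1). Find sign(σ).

Start at x=1: 1 → 13 → 16 → 4 → 1 (one orbit).
5 cycles of lengths [4, 4, 4, 4, 1].
Σ(ℓ_i−1) = 17−5 = 12; sign = (−1)^12 = +1.
The Jacobi symbol (13|17) = +1 (Zolotarev) agrees.

+1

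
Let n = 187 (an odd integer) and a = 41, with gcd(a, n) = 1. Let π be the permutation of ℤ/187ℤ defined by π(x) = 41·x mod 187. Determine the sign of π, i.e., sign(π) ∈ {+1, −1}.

Orbit of 144 under x↦41x: [144, 107, 86, 160, 15, 54, 157]… (length divides ord_187(41)).
5 cycles of lengths [80, 80, 16, 10, 1].
With 5 cycles on 187 points, sign = (−1)^{187−5} = +1.
The Jacobi symbol (41|187) = +1 (Zolotarev) agrees.

+1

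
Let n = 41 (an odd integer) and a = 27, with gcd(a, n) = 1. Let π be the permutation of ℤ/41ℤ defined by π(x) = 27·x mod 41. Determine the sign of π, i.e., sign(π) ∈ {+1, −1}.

-1

Orbit of 14 under x↦27x: [14, 9, 38, 1, 27, 32, 3]… (length divides ord_41(27)).
Cycle lengths of π_27 on ℤ/41ℤ: [8, 8, 8, 8, 8, 1]; 6 cycles in total.
Σ(ℓ_i−1) = 41−6 = 35; sign = (−1)^35 = -1.
The Jacobi symbol (27|41) = -1 (Zolotarev) agrees.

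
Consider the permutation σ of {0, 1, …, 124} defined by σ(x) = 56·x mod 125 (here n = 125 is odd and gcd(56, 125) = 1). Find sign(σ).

Start at x=86: 86 → 66 → 71 → 101 → 31 → 111 → 91 → … (one orbit).
The orbit structure of x ↦ 56x mod 125: 13 orbits of sizes [25, 25, 25, 25, 5, 5, 5, 5, 1, 1, 1, 1, 1].
Σ(ℓ_i−1) = 125−13 = 112; sign = (−1)^112 = +1.
Via Zolotarev, sign(π_{56}) = (56|125) = +1.

+1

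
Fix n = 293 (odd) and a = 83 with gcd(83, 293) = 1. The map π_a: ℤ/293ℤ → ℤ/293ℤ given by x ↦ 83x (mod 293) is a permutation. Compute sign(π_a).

Start at x=148: 148 → 271 → 225 → 216 → 55 → 170 → 46 → … (one orbit).
The orbit structure of x ↦ 83x mod 293: 3 orbits of sizes [146, 146, 1].
3 cycles on 293: each ℓ→(−1)^(ℓ−1), product (−1)^290 = +1.
Zolotarev: (83|293) = +1, matching the cycle-count sign.

+1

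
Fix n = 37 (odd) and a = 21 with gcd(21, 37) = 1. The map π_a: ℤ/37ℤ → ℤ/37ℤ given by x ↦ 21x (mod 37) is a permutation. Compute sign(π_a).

Trace 25: π^k(25) = [25, 7, 36, 16, 3, 26, 28] for k=0..6.
Decompose π into cycles: lengths [18, 18, 1] (3 cycles, including the fixed point 0).
Σ(ℓ_i−1) = 37−3 = 34; sign = (−1)^34 = +1.

+1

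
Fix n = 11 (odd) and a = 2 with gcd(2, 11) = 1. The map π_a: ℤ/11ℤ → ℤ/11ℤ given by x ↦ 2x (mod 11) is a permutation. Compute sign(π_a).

-1

Start at x=1: 1 → 2 → 4 → 8 → 5 → 10 → 9 → … (one orbit).
The orbit structure of x ↦ 2x mod 11: 2 orbits of sizes [10, 1].
n − c = 11 − 2 = 9; sign = (−1)^9 = -1.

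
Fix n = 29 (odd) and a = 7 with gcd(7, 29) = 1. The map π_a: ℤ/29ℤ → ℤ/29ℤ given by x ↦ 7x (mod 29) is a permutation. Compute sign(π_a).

+1

Start at x=23: 23 → 16 → 25 → 1 → 7 → 20 → 24 → 23 (one orbit).
5 cycles of lengths [7, 7, 7, 7, 1].
5 cycles on 29: each ℓ→(−1)^(ℓ−1), product (−1)^24 = +1.
Via Zolotarev, sign(π_{7}) = (7|29) = +1.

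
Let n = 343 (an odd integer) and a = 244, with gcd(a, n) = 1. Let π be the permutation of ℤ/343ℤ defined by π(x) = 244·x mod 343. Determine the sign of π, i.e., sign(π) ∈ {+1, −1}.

-1

Orbit of 148 under x↦244x: [148, 97, 1, 244, 197, 48, 50]… (length divides ord_343(244)).
Cycle lengths of π_244 on ℤ/343ℤ: [14, 14, 14, 14, 14, 14, 14, 14, 14, 14, 14, 14, 14, 14, 14, 14, 14, 14, 14, 14, 14, 2, 2, 2, 2, 2, 2, 2, 2, 2, 2, 2, 2, 2, 2, 2, 2, 2, 2, 2, 2, 2, 2, 2, 2, 1]; 46 cycles in total.
46 cycles on 343: each ℓ→(−1)^(ℓ−1), product (−1)^297 = -1.
Via Zolotarev, sign(π_{244}) = (244|343) = -1.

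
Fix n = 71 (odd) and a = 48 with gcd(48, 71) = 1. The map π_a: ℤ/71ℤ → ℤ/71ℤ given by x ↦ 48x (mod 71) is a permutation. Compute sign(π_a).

Trace 32: π^k(32) = [32, 45, 30, 20, 37, 1, 48] for k=0..6.
π_48 has 11 disjoint cycles with lengths [7, 7, 7, 7, 7, 7, 7, 7, 7, 7, 1] on {0,…,70}.
Σ(ℓ_i−1) = 71−11 = 60; sign = (−1)^60 = +1.
Check: (48/71) = +1 by Zolotarev.

+1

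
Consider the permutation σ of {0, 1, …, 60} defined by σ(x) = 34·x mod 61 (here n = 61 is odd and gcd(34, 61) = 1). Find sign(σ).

+1

Trace 20: π^k(20) = [20, 9, 1, 34, 58] for k=0..4.
π_34 has 13 disjoint cycles with lengths [5, 5, 5, 5, 5, 5, 5, 5, 5, 5, 5, 5, 1] on {0,…,60}.
sign(π) = (−1)^{n − #cycles} = (−1)^{61−13} = (−1)^48 = +1.
Zolotarev: (34|61) = +1, matching the cycle-count sign.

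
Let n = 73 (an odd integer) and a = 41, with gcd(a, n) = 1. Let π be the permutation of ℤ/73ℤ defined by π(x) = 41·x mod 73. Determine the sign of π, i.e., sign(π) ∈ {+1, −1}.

+1

Orbit of 65 under x↦41x: [65, 37, 57, 1, 41, 2, 9]… (length divides ord_73(41)).
Cycle type of π: 18×4 + 1; total 5 cycles.
With 5 cycles on 73 points, sign = (−1)^{73−5} = +1.
Check: (41/73) = +1 by Zolotarev.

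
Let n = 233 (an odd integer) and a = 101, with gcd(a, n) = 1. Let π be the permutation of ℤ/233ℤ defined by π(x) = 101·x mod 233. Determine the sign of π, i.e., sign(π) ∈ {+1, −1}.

Trace 14: π^k(14) = [14, 16, 218, 116, 66, 142, 129] for k=0..6.
Cycle type of π: 116×2 + 1; total 3 cycles.
233 − 3 = 230 transpositions; sign(π) = (−1)^230 = +1.
(101|233)_J = +1 (Zolotarev's lemma cross-check).

+1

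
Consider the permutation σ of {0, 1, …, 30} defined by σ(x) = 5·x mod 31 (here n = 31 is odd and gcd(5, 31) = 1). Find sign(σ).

Orbit of 1 under x↦5x: [1, 5, 25]… (length divides ord_31(5)).
Decompose π into cycles: lengths [3, 3, 3, 3, 3, 3, 3, 3, 3, 3, 1] (11 cycles, including the fixed point 0).
sign(π) = (−1)^{n − #cycles} = (−1)^{31−11} = (−1)^20 = +1.
Via Zolotarev, sign(π_{5}) = (5|31) = +1.

+1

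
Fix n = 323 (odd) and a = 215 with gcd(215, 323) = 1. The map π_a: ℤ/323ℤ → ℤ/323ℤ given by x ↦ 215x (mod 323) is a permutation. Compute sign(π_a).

-1

Trace 159: π^k(159) = [159, 270, 233, 30, 313, 111, 286] for k=0..6.
6 cycles of lengths [144, 144, 16, 9, 9, 1].
sign(π) = (−1)^{n − #cycles} = (−1)^{323−6} = (−1)^317 = -1.
(215|323)_J = -1 (Zolotarev's lemma cross-check).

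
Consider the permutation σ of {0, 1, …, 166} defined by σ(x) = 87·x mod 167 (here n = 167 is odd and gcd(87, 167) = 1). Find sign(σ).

+1

Start at x=8: 8 → 28 → 98 → 9 → 115 → 152 → 31 → … (one orbit).
π_87 has 3 disjoint cycles with lengths [83, 83, 1] on {0,…,166}.
Σ(ℓ_i−1) = 167−3 = 164; sign = (−1)^164 = +1.
Zolotarev: (87|167) = +1, matching the cycle-count sign.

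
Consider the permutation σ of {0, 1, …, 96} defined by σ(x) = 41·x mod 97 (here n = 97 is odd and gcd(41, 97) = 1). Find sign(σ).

-1

Start at x=6: 6 → 52 → 95 → 15 → 33 → 92 → 86 → … (one orbit).
2 cycles of lengths [96, 1].
sign(π) = (−1)^{n − #cycles} = (−1)^{97−2} = (−1)^95 = -1.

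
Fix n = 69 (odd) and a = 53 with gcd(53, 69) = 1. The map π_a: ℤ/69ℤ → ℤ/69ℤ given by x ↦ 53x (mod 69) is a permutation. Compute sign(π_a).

+1

Trace 53: π^k(53) = [53, 49, 44, 55, 17, 4, 5] for k=0..6.
π_53 has 5 disjoint cycles with lengths [22, 22, 22, 2, 1] on {0,…,68}.
5 cycles on 69: each ℓ→(−1)^(ℓ−1), product (−1)^64 = +1.
Check: (53/69) = +1 by Zolotarev.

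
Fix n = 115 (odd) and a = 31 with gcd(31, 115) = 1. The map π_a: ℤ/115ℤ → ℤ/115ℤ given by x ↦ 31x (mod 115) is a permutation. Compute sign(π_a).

+1

Trace 71: π^k(71) = [71, 16, 36, 81, 96, 101, 26] for k=0..6.
The orbit structure of x ↦ 31x mod 115: 15 orbits of sizes [11, 11, 11, 11, 11, 11, 11, 11, 11, 11, 1, 1, 1, 1, 1].
115 − 15 = 100 transpositions; sign(π) = (−1)^100 = +1.
Via Zolotarev, sign(π_{31}) = (31|115) = +1.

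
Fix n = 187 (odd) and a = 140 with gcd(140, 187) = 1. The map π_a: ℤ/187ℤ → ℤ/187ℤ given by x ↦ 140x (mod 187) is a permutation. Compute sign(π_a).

-1

Start at x=106: 106 → 67 → 30 → 86 → 72 → 169 → 98 → … (one orbit).
The orbit structure of x ↦ 140x mod 187: 14 orbits of sizes [20, 20, 20, 20, 20, 20, 20, 20, 10, 4, 4, 4, 4, 1].
187 − 14 = 173 transpositions; sign(π) = (−1)^173 = -1.
Check: (140/187) = -1 by Zolotarev.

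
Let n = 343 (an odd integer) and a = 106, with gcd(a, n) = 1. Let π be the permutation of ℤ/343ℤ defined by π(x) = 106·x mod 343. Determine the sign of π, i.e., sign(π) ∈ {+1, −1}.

Start at x=302: 302 → 113 → 316 → 225 → 183 → 190 → 246 → … (one orbit).
19 cycles of lengths [49, 49, 49, 49, 49, 49, 7, 7, 7, 7, 7, 7, 1, 1, 1, 1, 1, 1, 1].
With 19 cycles on 343 points, sign = (−1)^{343−19} = +1.

+1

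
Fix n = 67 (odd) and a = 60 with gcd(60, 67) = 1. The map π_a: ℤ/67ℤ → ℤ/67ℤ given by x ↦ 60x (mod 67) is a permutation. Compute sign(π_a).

+1

Start at x=21: 21 → 54 → 24 → 33 → 37 → 9 → 4 → … (one orbit).
3 cycles of lengths [33, 33, 1].
67 − 3 = 64 transpositions; sign(π) = (−1)^64 = +1.
The Jacobi symbol (60|67) = +1 (Zolotarev) agrees.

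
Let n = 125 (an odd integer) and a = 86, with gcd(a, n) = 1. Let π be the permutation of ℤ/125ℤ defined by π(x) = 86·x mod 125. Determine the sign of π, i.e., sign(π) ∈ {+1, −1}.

Trace 41: π^k(41) = [41, 26, 111, 46, 81, 91, 76] for k=0..6.
Decompose π into cycles: lengths [25, 25, 25, 25, 5, 5, 5, 5, 1, 1, 1, 1, 1] (13 cycles, including the fixed point 0).
With 13 cycles on 125 points, sign = (−1)^{125−13} = +1.
The Jacobi symbol (86|125) = +1 (Zolotarev) agrees.

+1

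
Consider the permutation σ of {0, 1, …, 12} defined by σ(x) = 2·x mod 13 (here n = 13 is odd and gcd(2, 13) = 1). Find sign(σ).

-1

Trace 12: π^k(12) = [12, 11, 9, 5, 10, 7, 1] for k=0..6.
π_2 has 2 disjoint cycles with lengths [12, 1] on {0,…,12}.
sign(π) = (−1)^{n − #cycles} = (−1)^{13−2} = (−1)^11 = -1.
Check: (2/13) = -1 by Zolotarev.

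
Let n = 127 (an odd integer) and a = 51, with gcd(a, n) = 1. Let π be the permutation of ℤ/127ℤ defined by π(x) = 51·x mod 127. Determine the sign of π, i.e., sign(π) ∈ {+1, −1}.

Trace 123: π^k(123) = [123, 50, 10, 2, 102, 122, 126] for k=0..6.
The orbit structure of x ↦ 51x mod 127: 4 orbits of sizes [42, 42, 42, 1].
Σ(ℓ_i−1) = 127−4 = 123; sign = (−1)^123 = -1.
(51|127)_J = -1 (Zolotarev's lemma cross-check).

-1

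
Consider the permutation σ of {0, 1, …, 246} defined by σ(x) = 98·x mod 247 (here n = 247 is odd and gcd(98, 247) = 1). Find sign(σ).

Trace 77: π^k(77) = [77, 136, 237, 8, 43, 15, 235] for k=0..6.
Cycle type of π: 36×6 + 18 + 12 + 1; total 9 cycles.
n − c = 247 − 9 = 238; sign = (−1)^238 = +1.

+1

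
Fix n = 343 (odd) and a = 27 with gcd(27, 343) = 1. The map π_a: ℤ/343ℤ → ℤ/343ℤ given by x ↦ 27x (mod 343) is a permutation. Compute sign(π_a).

Start at x=153: 153 → 15 → 62 → 302 → 265 → 295 → 76 → … (one orbit).
Cycle type of π: 98×3 + 14×3 + 2×3 + 1; total 10 cycles.
Σ(ℓ_i−1) = 343−10 = 333; sign = (−1)^333 = -1.

-1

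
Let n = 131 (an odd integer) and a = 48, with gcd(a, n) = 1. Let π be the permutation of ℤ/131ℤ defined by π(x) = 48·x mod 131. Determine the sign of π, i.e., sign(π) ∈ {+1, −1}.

+1

Orbit of 28 under x↦48x: [28, 34, 60, 129, 35, 108, 75]… (length divides ord_131(48)).
Cycle lengths of π_48 on ℤ/131ℤ: [65, 65, 1]; 3 cycles in total.
sign(π) = (−1)^{n − #cycles} = (−1)^{131−3} = (−1)^128 = +1.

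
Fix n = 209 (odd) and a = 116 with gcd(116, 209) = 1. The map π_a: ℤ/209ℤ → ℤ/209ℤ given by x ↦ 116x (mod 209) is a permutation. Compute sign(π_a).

+1

Orbit of 18 under x↦116x: [18, 207, 186, 49, 41, 158, 145]… (length divides ord_209(116)).
Cycle type of π: 90×2 + 18 + 10 + 1; total 5 cycles.
With 5 cycles on 209 points, sign = (−1)^{209−5} = +1.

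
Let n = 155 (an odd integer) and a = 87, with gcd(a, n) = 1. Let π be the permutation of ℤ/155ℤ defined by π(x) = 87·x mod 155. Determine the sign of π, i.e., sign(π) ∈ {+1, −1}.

-1

Orbit of 149 under x↦87x: [149, 98, 1, 87, 129, 63, 56]… (length divides ord_155(87)).
Decompose π into cycles: lengths [12, 12, 12, 12, 12, 12, 12, 12, 12, 12, 4, 3, 3, 3, 3, 3, 3, 3, 3, 3, 3, 1] (22 cycles, including the fixed point 0).
155 − 22 = 133 transpositions; sign(π) = (−1)^133 = -1.
Check: (87/155) = -1 by Zolotarev.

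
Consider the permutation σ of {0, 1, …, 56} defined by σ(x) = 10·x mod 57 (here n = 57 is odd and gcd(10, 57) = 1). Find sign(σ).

Trace 40: π^k(40) = [40, 1, 10, 43, 31, 25, 22] for k=0..6.
Cycle type of π: 18×3 + 1×3; total 6 cycles.
6 cycles on 57: each ℓ→(−1)^(ℓ−1), product (−1)^51 = -1.
(10|57)_J = -1 (Zolotarev's lemma cross-check).

-1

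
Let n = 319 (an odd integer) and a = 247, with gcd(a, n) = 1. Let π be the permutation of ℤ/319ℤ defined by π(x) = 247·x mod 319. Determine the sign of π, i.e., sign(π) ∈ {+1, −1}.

Orbit of 93 under x↦247x: [93, 3, 103, 240, 265, 60, 146]… (length divides ord_319(247)).
Decompose π into cycles: lengths [140, 140, 28, 5, 5, 1] (6 cycles, including the fixed point 0).
6 cycles on 319: each ℓ→(−1)^(ℓ−1), product (−1)^313 = -1.
(247|319)_J = -1 (Zolotarev's lemma cross-check).

-1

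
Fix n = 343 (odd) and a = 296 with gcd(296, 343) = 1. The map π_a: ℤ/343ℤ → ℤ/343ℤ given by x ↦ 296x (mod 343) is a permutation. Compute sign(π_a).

+1

Orbit of 162 under x↦296x: [162, 275, 109, 22, 338, 235, 274]… (length divides ord_343(296)).
Cycle lengths of π_296 on ℤ/343ℤ: [147, 147, 21, 21, 3, 3, 1]; 7 cycles in total.
With 7 cycles on 343 points, sign = (−1)^{343−7} = +1.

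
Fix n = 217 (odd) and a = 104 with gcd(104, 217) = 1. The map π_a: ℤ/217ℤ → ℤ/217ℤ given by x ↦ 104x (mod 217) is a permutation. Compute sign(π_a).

Start at x=6: 6 → 190 → 13 → 50 → 209 → 36 → 55 → … (one orbit).
The orbit structure of x ↦ 104x mod 217: 11 orbits of sizes [30, 30, 30, 30, 30, 30, 30, 2, 2, 2, 1].
11 cycles on 217: each ℓ→(−1)^(ℓ−1), product (−1)^206 = +1.
Via Zolotarev, sign(π_{104}) = (104|217) = +1.

+1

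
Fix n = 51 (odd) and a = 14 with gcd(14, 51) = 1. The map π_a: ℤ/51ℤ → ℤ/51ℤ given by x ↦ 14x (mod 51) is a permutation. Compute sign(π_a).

Start at x=16: 16 → 20 → 25 → 44 → 4 → 5 → 19 → … (one orbit).
5 cycles of lengths [16, 16, 16, 2, 1].
sign(π) = (−1)^{n − #cycles} = (−1)^{51−5} = (−1)^46 = +1.

+1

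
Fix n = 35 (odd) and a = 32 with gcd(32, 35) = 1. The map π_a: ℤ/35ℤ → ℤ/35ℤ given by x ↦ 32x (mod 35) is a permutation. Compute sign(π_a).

-1

Trace 32: π^k(32) = [32, 9, 8, 11, 2, 29, 18] for k=0..6.
Cycle lengths of π_32 on ℤ/35ℤ: [12, 12, 4, 3, 3, 1]; 6 cycles in total.
35 − 6 = 29 transpositions; sign(π) = (−1)^29 = -1.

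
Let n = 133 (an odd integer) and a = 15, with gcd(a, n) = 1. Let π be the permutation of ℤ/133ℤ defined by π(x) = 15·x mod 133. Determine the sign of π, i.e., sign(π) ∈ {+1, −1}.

-1

Trace 8: π^k(8) = [8, 120, 71, 1, 15, 92, 50] for k=0..6.
14 cycles of lengths [18, 18, 18, 18, 18, 18, 18, 1, 1, 1, 1, 1, 1, 1].
With 14 cycles on 133 points, sign = (−1)^{133−14} = -1.
Via Zolotarev, sign(π_{15}) = (15|133) = -1.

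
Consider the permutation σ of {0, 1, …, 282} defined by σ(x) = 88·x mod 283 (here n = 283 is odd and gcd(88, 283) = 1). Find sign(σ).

Start at x=1: 1 → 88 → 103 → 8 → 138 → 258 → 64 → … (one orbit).
π_88 has 2 disjoint cycles with lengths [282, 1] on {0,…,282}.
sign(π) = (−1)^{n − #cycles} = (−1)^{283−2} = (−1)^281 = -1.

-1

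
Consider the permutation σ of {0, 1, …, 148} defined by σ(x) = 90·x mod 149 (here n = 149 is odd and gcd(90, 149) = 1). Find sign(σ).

-1

Orbit of 140 under x↦90x: [140, 84, 110, 66, 129, 137, 112]… (length divides ord_149(90)).
Cycle type of π: 148 + 1; total 2 cycles.
Σ(ℓ_i−1) = 149−2 = 147; sign = (−1)^147 = -1.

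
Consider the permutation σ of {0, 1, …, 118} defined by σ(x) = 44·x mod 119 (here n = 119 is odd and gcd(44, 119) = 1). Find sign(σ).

Trace 99: π^k(99) = [99, 72, 74, 43, 107, 67, 92] for k=0..6.
Cycle lengths of π_44 on ℤ/119ℤ: [48, 48, 16, 3, 3, 1]; 6 cycles in total.
n − c = 119 − 6 = 113; sign = (−1)^113 = -1.

-1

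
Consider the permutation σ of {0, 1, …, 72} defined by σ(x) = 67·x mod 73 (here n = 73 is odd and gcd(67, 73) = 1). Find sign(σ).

Trace 24: π^k(24) = [24, 2, 61, 72, 6, 37, 70] for k=0..6.
3 cycles of lengths [36, 36, 1].
n − c = 73 − 3 = 70; sign = (−1)^70 = +1.
Check: (67/73) = +1 by Zolotarev.

+1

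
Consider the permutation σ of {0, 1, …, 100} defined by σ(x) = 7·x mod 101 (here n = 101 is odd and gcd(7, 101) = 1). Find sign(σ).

Orbit of 68 under x↦7x: [68, 72, 100, 94, 52, 61, 23]… (length divides ord_101(7)).
Cycle lengths of π_7 on ℤ/101ℤ: [100, 1]; 2 cycles in total.
With 2 cycles on 101 points, sign = (−1)^{101−2} = -1.
(7|101)_J = -1 (Zolotarev's lemma cross-check).

-1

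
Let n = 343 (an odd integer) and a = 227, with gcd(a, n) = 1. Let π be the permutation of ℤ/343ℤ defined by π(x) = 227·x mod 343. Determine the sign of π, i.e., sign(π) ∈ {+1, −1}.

-1

Orbit of 68 under x↦227x: [68, 1, 227, 79, 97, 67, 117]… (length divides ord_343(227)).
Cycle type of π: 42×7 + 6×8 + 1; total 16 cycles.
Σ(ℓ_i−1) = 343−16 = 327; sign = (−1)^327 = -1.
Via Zolotarev, sign(π_{227}) = (227|343) = -1.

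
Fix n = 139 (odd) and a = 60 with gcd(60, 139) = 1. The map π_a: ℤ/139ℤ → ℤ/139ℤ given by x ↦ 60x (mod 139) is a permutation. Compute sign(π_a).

Orbit of 76 under x↦60x: [76, 112, 48, 100, 23, 129, 95]… (length divides ord_139(60)).
Cycle type of π: 46×3 + 1; total 4 cycles.
4 cycles on 139: each ℓ→(−1)^(ℓ−1), product (−1)^135 = -1.

-1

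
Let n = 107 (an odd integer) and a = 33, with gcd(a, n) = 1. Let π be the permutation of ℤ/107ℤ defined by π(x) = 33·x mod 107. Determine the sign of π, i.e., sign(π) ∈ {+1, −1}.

Start at x=57: 57 → 62 → 13 → 1 → 33 → 19 → 92 → … (one orbit).
Cycle lengths of π_33 on ℤ/107ℤ: [53, 53, 1]; 3 cycles in total.
n − c = 107 − 3 = 104; sign = (−1)^104 = +1.

+1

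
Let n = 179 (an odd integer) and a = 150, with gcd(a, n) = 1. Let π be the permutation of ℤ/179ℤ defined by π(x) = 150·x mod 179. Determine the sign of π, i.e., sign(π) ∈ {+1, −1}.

Trace 152: π^k(152) = [152, 67, 26, 141, 28, 83, 99] for k=0..6.
2 cycles of lengths [178, 1].
Σ(ℓ_i−1) = 179−2 = 177; sign = (−1)^177 = -1.
Zolotarev: (150|179) = -1, matching the cycle-count sign.

-1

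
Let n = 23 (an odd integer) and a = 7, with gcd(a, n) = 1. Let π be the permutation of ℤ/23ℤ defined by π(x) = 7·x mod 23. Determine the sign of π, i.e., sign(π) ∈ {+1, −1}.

Trace 18: π^k(18) = [18, 11, 8, 10, 1, 7, 3] for k=0..6.
Cycle type of π: 22 + 1; total 2 cycles.
2 cycles on 23: each ℓ→(−1)^(ℓ−1), product (−1)^21 = -1.
Zolotarev: (7|23) = -1, matching the cycle-count sign.

-1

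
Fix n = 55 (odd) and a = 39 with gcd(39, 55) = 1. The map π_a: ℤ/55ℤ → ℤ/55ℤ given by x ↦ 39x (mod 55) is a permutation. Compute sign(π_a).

-1

Orbit of 24 under x↦39x: [24, 1, 39, 36, 29, 31, 54]… (length divides ord_55(39)).
π_39 has 8 disjoint cycles with lengths [10, 10, 10, 10, 10, 2, 2, 1] on {0,…,54}.
Σ(ℓ_i−1) = 55−8 = 47; sign = (−1)^47 = -1.
Zolotarev: (39|55) = -1, matching the cycle-count sign.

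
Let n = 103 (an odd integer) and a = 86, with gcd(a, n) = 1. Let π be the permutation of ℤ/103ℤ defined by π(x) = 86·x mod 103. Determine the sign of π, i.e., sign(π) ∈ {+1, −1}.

Start at x=7: 7 → 87 → 66 → 11 → 19 → 89 → 32 → … (one orbit).
Cycle type of π: 102 + 1; total 2 cycles.
2 cycles on 103: each ℓ→(−1)^(ℓ−1), product (−1)^101 = -1.
Check: (86/103) = -1 by Zolotarev.

-1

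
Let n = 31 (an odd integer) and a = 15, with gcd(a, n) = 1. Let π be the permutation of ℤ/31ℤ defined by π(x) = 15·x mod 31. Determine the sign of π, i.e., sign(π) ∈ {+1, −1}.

-1

Trace 16: π^k(16) = [16, 23, 4, 29, 1, 15, 8] for k=0..6.
4 cycles of lengths [10, 10, 10, 1].
sign(π) = (−1)^{n − #cycles} = (−1)^{31−4} = (−1)^27 = -1.
The Jacobi symbol (15|31) = -1 (Zolotarev) agrees.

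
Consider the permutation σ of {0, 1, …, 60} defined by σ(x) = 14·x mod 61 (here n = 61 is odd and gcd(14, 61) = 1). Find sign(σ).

+1

Orbit of 60 under x↦14x: [60, 47, 48, 1, 14, 13]… (length divides ord_61(14)).
The orbit structure of x ↦ 14x mod 61: 11 orbits of sizes [6, 6, 6, 6, 6, 6, 6, 6, 6, 6, 1].
With 11 cycles on 61 points, sign = (−1)^{61−11} = +1.
Check: (14/61) = +1 by Zolotarev.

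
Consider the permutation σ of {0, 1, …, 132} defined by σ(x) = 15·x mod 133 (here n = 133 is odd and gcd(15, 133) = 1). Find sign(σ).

-1

Orbit of 113 under x↦15x: [113, 99, 22, 64, 29, 36, 8]… (length divides ord_133(15)).
The orbit structure of x ↦ 15x mod 133: 14 orbits of sizes [18, 18, 18, 18, 18, 18, 18, 1, 1, 1, 1, 1, 1, 1].
With 14 cycles on 133 points, sign = (−1)^{133−14} = -1.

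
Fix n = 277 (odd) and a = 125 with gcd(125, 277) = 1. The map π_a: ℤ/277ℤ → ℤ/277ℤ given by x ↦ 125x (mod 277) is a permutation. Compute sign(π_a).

-1

Start at x=32: 32 → 122 → 15 → 213 → 33 → 247 → 128 → … (one orbit).
π_125 has 4 disjoint cycles with lengths [92, 92, 92, 1] on {0,…,276}.
sign(π) = (−1)^{n − #cycles} = (−1)^{277−4} = (−1)^273 = -1.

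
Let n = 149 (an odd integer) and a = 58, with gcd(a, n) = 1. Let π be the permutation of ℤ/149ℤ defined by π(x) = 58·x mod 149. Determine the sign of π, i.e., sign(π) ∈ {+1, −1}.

Trace 79: π^k(79) = [79, 112, 89, 96, 55, 61, 111] for k=0..6.
Decompose π into cycles: lengths [148, 1] (2 cycles, including the fixed point 0).
sign(π) = (−1)^{n − #cycles} = (−1)^{149−2} = (−1)^147 = -1.

-1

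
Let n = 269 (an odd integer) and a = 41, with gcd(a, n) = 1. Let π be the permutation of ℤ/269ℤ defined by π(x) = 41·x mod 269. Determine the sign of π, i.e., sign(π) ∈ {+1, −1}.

+1

Trace 47: π^k(47) = [47, 44, 190, 258, 87, 70, 180] for k=0..6.
Decompose π into cycles: lengths [67, 67, 67, 67, 1] (5 cycles, including the fixed point 0).
n − c = 269 − 5 = 264; sign = (−1)^264 = +1.
Via Zolotarev, sign(π_{41}) = (41|269) = +1.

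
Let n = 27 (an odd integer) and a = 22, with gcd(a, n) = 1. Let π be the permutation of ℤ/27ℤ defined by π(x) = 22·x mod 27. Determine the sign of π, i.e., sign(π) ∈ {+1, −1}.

+1

Trace 1: π^k(1) = [1, 22, 25, 10, 4, 7, 19] for k=0..6.
Decompose π into cycles: lengths [9, 9, 3, 3, 1, 1, 1] (7 cycles, including the fixed point 0).
n − c = 27 − 7 = 20; sign = (−1)^20 = +1.
(22|27)_J = +1 (Zolotarev's lemma cross-check).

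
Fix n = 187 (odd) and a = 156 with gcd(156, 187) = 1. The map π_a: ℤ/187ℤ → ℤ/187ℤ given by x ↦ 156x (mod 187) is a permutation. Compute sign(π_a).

+1

Orbit of 49 under x↦156x: [49, 164, 152, 150, 25, 160, 89]… (length divides ord_187(156)).
5 cycles of lengths [80, 80, 16, 10, 1].
Σ(ℓ_i−1) = 187−5 = 182; sign = (−1)^182 = +1.
Zolotarev: (156|187) = +1, matching the cycle-count sign.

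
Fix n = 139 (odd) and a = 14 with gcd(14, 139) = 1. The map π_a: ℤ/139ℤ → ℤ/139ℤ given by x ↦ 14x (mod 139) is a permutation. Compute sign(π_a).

-1

Start at x=125: 125 → 82 → 36 → 87 → 106 → 94 → 65 → … (one orbit).
Decompose π into cycles: lengths [46, 46, 46, 1] (4 cycles, including the fixed point 0).
sign(π) = (−1)^{n − #cycles} = (−1)^{139−4} = (−1)^135 = -1.
Check: (14/139) = -1 by Zolotarev.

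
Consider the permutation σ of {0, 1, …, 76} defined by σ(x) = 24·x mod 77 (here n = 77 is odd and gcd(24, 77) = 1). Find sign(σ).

Start at x=15: 15 → 52 → 16 → 76 → 53 → 40 → 36 → … (one orbit).
5 cycles of lengths [30, 30, 10, 6, 1].
n − c = 77 − 5 = 72; sign = (−1)^72 = +1.
The Jacobi symbol (24|77) = +1 (Zolotarev) agrees.

+1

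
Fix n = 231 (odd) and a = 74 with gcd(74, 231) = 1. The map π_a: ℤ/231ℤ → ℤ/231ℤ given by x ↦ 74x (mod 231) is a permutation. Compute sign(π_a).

+1

Start at x=74: 74 → 163 → 50 → 4 → 65 → 190 → 200 → … (one orbit).
The orbit structure of x ↦ 74x mod 231: 15 orbits of sizes [30, 30, 30, 30, 30, 30, 10, 10, 10, 6, 6, 3, 3, 2, 1].
n − c = 231 − 15 = 216; sign = (−1)^216 = +1.
Zolotarev: (74|231) = +1, matching the cycle-count sign.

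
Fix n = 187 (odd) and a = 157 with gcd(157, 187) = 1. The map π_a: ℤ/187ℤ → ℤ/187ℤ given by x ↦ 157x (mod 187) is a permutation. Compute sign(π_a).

+1

Trace 137: π^k(137) = [137, 4, 67, 47, 86, 38, 169] for k=0..6.
Decompose π into cycles: lengths [20, 20, 20, 20, 20, 20, 20, 20, 5, 5, 4, 4, 4, 4, 1] (15 cycles, including the fixed point 0).
sign(π) = (−1)^{n − #cycles} = (−1)^{187−15} = (−1)^172 = +1.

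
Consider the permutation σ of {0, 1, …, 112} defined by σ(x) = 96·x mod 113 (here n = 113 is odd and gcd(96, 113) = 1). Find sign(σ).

-1

Start at x=99: 99 → 12 → 22 → 78 → 30 → 55 → 82 → … (one orbit).
Cycle type of π: 112 + 1; total 2 cycles.
n − c = 113 − 2 = 111; sign = (−1)^111 = -1.
Zolotarev: (96|113) = -1, matching the cycle-count sign.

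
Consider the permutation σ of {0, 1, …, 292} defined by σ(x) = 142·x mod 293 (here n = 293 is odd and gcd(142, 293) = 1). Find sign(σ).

Start at x=68: 68 → 280 → 205 → 103 → 269 → 108 → 100 → … (one orbit).
π_142 has 2 disjoint cycles with lengths [292, 1] on {0,…,292}.
2 cycles on 293: each ℓ→(−1)^(ℓ−1), product (−1)^291 = -1.
(142|293)_J = -1 (Zolotarev's lemma cross-check).

-1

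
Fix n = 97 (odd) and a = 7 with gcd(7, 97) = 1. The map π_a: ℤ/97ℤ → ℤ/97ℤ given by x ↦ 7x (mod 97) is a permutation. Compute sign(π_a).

Orbit of 79 under x↦7x: [79, 68, 88, 34, 44, 17, 22]… (length divides ord_97(7)).
Cycle type of π: 96 + 1; total 2 cycles.
2 cycles on 97: each ℓ→(−1)^(ℓ−1), product (−1)^95 = -1.

-1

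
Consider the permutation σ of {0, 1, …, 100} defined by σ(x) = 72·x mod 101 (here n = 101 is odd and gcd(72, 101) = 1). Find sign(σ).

Start at x=57: 57 → 64 → 63 → 92 → 59 → 6 → 28 → … (one orbit).
2 cycles of lengths [100, 1].
Σ(ℓ_i−1) = 101−2 = 99; sign = (−1)^99 = -1.

-1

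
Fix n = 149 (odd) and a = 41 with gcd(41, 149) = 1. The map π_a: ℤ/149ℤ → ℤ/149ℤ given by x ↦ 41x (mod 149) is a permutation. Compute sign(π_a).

Orbit of 141 under x↦41x: [141, 119, 111, 81, 43, 124, 18]… (length divides ord_149(41)).
Decompose π into cycles: lengths [148, 1] (2 cycles, including the fixed point 0).
sign(π) = (−1)^{n − #cycles} = (−1)^{149−2} = (−1)^147 = -1.

-1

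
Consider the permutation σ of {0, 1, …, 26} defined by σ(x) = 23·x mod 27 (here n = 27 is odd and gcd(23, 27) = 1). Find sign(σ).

Orbit of 16 under x↦23x: [16, 17, 13, 2, 19, 5, 7]… (length divides ord_27(23)).
Cycle lengths of π_23 on ℤ/27ℤ: [18, 6, 2, 1]; 4 cycles in total.
Σ(ℓ_i−1) = 27−4 = 23; sign = (−1)^23 = -1.
(23|27)_J = -1 (Zolotarev's lemma cross-check).

-1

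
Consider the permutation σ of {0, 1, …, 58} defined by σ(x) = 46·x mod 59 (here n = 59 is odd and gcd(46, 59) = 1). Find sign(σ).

+1

Start at x=45: 45 → 5 → 53 → 19 → 48 → 25 → 29 → … (one orbit).
Cycle type of π: 29×2 + 1; total 3 cycles.
n − c = 59 − 3 = 56; sign = (−1)^56 = +1.
(46|59)_J = +1 (Zolotarev's lemma cross-check).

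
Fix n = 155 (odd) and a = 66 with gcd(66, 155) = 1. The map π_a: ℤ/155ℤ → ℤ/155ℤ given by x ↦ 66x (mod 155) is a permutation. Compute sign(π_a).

+1

Start at x=126: 126 → 101 → 1 → 66 → 16 → 126 (one orbit).
π_66 has 35 disjoint cycles with lengths [5, 5, 5, 5, 5, 5, 5, 5, 5, 5, 5, 5, 5, 5, 5, 5, 5, 5, 5, 5, 5, 5, 5, 5, 5, 5, 5, 5, 5, 5, 1, 1, 1, 1, 1] on {0,…,154}.
n − c = 155 − 35 = 120; sign = (−1)^120 = +1.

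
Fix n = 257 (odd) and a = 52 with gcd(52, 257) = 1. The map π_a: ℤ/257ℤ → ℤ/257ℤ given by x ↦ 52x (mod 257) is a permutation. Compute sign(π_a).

+1

Trace 249: π^k(249) = [249, 98, 213, 25, 15, 9, 211] for k=0..6.
π_52 has 3 disjoint cycles with lengths [128, 128, 1] on {0,…,256}.
3 cycles on 257: each ℓ→(−1)^(ℓ−1), product (−1)^254 = +1.
Zolotarev: (52|257) = +1, matching the cycle-count sign.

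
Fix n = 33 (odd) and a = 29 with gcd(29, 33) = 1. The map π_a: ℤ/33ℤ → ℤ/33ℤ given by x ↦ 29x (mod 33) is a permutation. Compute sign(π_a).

+1

Trace 29: π^k(29) = [29, 16, 2, 25, 32, 4, 17] for k=0..6.
Cycle type of π: 10×3 + 2 + 1; total 5 cycles.
5 cycles on 33: each ℓ→(−1)^(ℓ−1), product (−1)^28 = +1.
Zolotarev: (29|33) = +1, matching the cycle-count sign.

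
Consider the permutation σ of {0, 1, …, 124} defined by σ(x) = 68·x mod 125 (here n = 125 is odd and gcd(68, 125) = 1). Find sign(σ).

-1

Orbit of 124 under x↦68x: [124, 57, 1, 68]… (length divides ord_125(68)).
π_68 has 32 disjoint cycles with lengths [4, 4, 4, 4, 4, 4, 4, 4, 4, 4, 4, 4, 4, 4, 4, 4, 4, 4, 4, 4, 4, 4, 4, 4, 4, 4, 4, 4, 4, 4, 4, 1] on {0,…,124}.
sign(π) = (−1)^{n − #cycles} = (−1)^{125−32} = (−1)^93 = -1.
(68|125)_J = -1 (Zolotarev's lemma cross-check).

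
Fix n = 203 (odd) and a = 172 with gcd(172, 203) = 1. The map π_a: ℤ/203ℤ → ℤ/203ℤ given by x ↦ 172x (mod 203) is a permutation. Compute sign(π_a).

Trace 191: π^k(191) = [191, 169, 39, 9, 127, 123, 44] for k=0..6.
6 cycles of lengths [84, 84, 28, 3, 3, 1].
n − c = 203 − 6 = 197; sign = (−1)^197 = -1.
Zolotarev: (172|203) = -1, matching the cycle-count sign.

-1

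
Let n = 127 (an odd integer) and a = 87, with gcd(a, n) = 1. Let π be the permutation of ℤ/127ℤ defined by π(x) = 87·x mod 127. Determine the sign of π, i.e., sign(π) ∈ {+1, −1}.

+1

Start at x=94: 94 → 50 → 32 → 117 → 19 → 2 → 47 → … (one orbit).
The orbit structure of x ↦ 87x mod 127: 7 orbits of sizes [21, 21, 21, 21, 21, 21, 1].
127 − 7 = 120 transpositions; sign(π) = (−1)^120 = +1.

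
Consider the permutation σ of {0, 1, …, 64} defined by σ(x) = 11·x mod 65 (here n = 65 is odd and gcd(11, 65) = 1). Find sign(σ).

Orbit of 6 under x↦11x: [6, 1, 11, 56, 31, 16, 46]… (length divides ord_65(11)).
Cycle type of π: 12×5 + 1×5; total 10 cycles.
sign(π) = (−1)^{n − #cycles} = (−1)^{65−10} = (−1)^55 = -1.
The Jacobi symbol (11|65) = -1 (Zolotarev) agrees.

-1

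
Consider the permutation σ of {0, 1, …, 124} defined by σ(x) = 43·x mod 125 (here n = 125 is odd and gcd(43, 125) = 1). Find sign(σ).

Trace 49: π^k(49) = [49, 107, 101, 93, 124, 82, 26] for k=0..6.
Cycle lengths of π_43 on ℤ/125ℤ: [20, 20, 20, 20, 20, 4, 4, 4, 4, 4, 4, 1]; 12 cycles in total.
12 cycles on 125: each ℓ→(−1)^(ℓ−1), product (−1)^113 = -1.
Via Zolotarev, sign(π_{43}) = (43|125) = -1.

-1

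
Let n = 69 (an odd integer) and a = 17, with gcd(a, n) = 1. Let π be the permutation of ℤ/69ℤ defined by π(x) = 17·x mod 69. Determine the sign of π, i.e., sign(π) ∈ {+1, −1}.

+1

Trace 56: π^k(56) = [56, 55, 38, 25, 11, 49, 5] for k=0..6.
The orbit structure of x ↦ 17x mod 69: 5 orbits of sizes [22, 22, 22, 2, 1].
Σ(ℓ_i−1) = 69−5 = 64; sign = (−1)^64 = +1.
Zolotarev: (17|69) = +1, matching the cycle-count sign.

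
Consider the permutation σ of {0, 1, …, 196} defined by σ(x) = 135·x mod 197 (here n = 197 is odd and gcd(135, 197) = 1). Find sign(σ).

Orbit of 88 under x↦135x: [88, 60, 23, 150, 156, 178, 193]… (length divides ord_197(135)).
5 cycles of lengths [49, 49, 49, 49, 1].
197 − 5 = 192 transpositions; sign(π) = (−1)^192 = +1.
Via Zolotarev, sign(π_{135}) = (135|197) = +1.

+1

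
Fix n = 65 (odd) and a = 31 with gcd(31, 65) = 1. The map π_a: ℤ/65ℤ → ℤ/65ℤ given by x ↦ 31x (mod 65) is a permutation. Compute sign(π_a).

-1

Start at x=31: 31 → 51 → 21 → 1 → 31 (one orbit).
Cycle type of π: 4×15 + 1×5; total 20 cycles.
n − c = 65 − 20 = 45; sign = (−1)^45 = -1.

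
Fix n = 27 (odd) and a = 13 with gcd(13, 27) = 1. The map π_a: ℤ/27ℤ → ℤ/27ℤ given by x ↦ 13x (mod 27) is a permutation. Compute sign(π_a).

Orbit of 10 under x↦13x: [10, 22, 16, 19, 4, 25, 1]… (length divides ord_27(13)).
Cycle type of π: 9×2 + 3×2 + 1×3; total 7 cycles.
sign(π) = (−1)^{n − #cycles} = (−1)^{27−7} = (−1)^20 = +1.
Via Zolotarev, sign(π_{13}) = (13|27) = +1.

+1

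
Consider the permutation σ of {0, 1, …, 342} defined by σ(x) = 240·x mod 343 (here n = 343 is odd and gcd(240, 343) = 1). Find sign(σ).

Start at x=298: 298 → 176 → 51 → 235 → 148 → 191 → 221 → … (one orbit).
The orbit structure of x ↦ 240x mod 343: 7 orbits of sizes [147, 147, 21, 21, 3, 3, 1].
With 7 cycles on 343 points, sign = (−1)^{343−7} = +1.

+1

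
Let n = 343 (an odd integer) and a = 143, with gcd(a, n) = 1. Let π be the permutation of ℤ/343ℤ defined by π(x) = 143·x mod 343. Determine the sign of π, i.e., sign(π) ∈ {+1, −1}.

Orbit of 281 under x↦143x: [281, 52, 233, 48, 4, 229, 162]… (length divides ord_343(143)).
Cycle type of π: 294 + 42 + 6 + 1; total 4 cycles.
n − c = 343 − 4 = 339; sign = (−1)^339 = -1.

-1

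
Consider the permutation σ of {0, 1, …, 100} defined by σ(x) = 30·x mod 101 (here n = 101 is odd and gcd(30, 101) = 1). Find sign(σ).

+1

Orbit of 100 under x↦30x: [100, 71, 9, 68, 20, 95, 22]… (length divides ord_101(30)).
The orbit structure of x ↦ 30x mod 101: 3 orbits of sizes [50, 50, 1].
n − c = 101 − 3 = 98; sign = (−1)^98 = +1.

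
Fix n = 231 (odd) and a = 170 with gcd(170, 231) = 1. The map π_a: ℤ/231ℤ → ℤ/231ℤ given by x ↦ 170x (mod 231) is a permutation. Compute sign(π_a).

Start at x=163: 163 → 221 → 148 → 212 → 4 → 218 → 100 → … (one orbit).
Decompose π into cycles: lengths [30, 30, 30, 30, 15, 15, 15, 15, 10, 10, 6, 6, 5, 5, 3, 3, 2, 1] (18 cycles, including the fixed point 0).
18 cycles on 231: each ℓ→(−1)^(ℓ−1), product (−1)^213 = -1.

-1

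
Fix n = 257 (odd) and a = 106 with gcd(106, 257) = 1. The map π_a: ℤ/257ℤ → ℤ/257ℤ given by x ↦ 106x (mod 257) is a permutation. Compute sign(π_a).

Start at x=83: 83 → 60 → 192 → 49 → 54 → 70 → 224 → … (one orbit).
Cycle type of π: 256 + 1; total 2 cycles.
n − c = 257 − 2 = 255; sign = (−1)^255 = -1.
(106|257)_J = -1 (Zolotarev's lemma cross-check).

-1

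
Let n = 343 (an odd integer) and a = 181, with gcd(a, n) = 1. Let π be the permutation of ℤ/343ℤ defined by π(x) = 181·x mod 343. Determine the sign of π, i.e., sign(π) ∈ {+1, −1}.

Orbit of 13 under x↦181x: [13, 295, 230, 127, 6, 57, 27]… (length divides ord_343(181)).
π_181 has 10 disjoint cycles with lengths [98, 98, 98, 14, 14, 14, 2, 2, 2, 1] on {0,…,342}.
sign(π) = (−1)^{n − #cycles} = (−1)^{343−10} = (−1)^333 = -1.
Check: (181/343) = -1 by Zolotarev.

-1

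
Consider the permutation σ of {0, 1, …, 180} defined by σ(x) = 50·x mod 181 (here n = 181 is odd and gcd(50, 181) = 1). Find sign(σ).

-1

Start at x=147: 147 → 110 → 70 → 61 → 154 → 98 → 13 → … (one orbit).
The orbit structure of x ↦ 50x mod 181: 2 orbits of sizes [180, 1].
n − c = 181 − 2 = 179; sign = (−1)^179 = -1.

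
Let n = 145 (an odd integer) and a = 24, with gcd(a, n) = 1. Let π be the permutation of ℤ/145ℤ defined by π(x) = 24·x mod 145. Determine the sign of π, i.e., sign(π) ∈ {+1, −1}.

Orbit of 16 under x↦24x: [16, 94, 81, 59, 111, 54, 136]… (length divides ord_145(24)).
The orbit structure of x ↦ 24x mod 145: 15 orbits of sizes [14, 14, 14, 14, 14, 14, 14, 14, 7, 7, 7, 7, 2, 2, 1].
sign(π) = (−1)^{n − #cycles} = (−1)^{145−15} = (−1)^130 = +1.
Zolotarev: (24|145) = +1, matching the cycle-count sign.

+1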